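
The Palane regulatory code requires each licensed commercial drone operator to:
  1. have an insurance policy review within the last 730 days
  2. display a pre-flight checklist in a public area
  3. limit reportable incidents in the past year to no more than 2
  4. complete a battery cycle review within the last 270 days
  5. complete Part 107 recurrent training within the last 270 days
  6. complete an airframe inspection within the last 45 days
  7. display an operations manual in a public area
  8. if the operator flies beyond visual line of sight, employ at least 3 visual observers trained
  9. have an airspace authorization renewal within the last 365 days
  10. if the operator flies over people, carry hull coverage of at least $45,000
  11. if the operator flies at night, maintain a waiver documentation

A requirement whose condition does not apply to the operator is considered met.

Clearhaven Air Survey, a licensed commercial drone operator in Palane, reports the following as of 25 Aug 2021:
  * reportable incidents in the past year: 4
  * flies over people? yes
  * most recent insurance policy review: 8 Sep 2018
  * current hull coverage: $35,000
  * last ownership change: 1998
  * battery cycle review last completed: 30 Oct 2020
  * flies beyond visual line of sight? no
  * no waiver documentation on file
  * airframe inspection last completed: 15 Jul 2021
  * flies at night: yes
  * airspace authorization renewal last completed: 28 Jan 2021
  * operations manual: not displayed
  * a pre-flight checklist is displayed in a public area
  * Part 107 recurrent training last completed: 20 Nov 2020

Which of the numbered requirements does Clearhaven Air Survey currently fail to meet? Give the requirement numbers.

1, 3, 4, 5, 7, 10, 11

1. insurance policy review 1082 days ago vs limit 730 → not met
2. pre-flight checklist present → met
3. reportable incidents in the past year 4 > 2 → not met
4. battery cycle review 299 days ago vs limit 270 → not met
5. Part 107 recurrent training 278 days ago vs limit 270 → not met
6. airframe inspection 41 days ago vs limit 45 → met
7. operations manual absent → not met
8. condition 'flies beyond visual line of sight' does not hold → requirement n/a → met
9. airspace authorization renewal 209 days ago vs limit 365 → met
10. condition 'flies over people' holds; hull coverage $35,000 < $45,000 → not met
11. condition 'flies at night' holds; waiver documentation absent → not met
Not met: 1, 3, 4, 5, 7, 10, 11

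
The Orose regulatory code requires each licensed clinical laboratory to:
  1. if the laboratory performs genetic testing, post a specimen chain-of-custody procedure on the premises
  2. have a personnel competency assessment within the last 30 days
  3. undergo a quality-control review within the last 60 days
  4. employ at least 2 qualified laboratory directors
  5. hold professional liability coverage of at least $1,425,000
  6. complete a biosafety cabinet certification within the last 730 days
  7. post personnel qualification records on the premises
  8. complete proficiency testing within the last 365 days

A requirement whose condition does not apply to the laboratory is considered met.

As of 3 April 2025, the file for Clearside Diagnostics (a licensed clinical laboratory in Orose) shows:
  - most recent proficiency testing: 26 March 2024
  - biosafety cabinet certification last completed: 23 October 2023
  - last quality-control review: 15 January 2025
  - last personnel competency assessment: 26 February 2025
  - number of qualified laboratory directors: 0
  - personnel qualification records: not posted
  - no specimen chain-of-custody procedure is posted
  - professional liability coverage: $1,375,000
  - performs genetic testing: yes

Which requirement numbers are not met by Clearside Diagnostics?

1. condition 'performs genetic testing' holds; specimen chain-of-custody procedure absent → not met
2. personnel competency assessment 36 days ago vs limit 30 → not met
3. quality-control review 78 days ago vs limit 60 → not met
4. qualified laboratory directors 0 < 2 → not met
5. professional liability coverage $1,375,000 < $1,425,000 → not met
6. biosafety cabinet certification 528 days ago vs limit 730 → met
7. personnel qualification records absent → not met
8. proficiency testing 373 days ago vs limit 365 → not met
Not met: 1, 2, 3, 4, 5, 7, 8

1, 2, 3, 4, 5, 7, 8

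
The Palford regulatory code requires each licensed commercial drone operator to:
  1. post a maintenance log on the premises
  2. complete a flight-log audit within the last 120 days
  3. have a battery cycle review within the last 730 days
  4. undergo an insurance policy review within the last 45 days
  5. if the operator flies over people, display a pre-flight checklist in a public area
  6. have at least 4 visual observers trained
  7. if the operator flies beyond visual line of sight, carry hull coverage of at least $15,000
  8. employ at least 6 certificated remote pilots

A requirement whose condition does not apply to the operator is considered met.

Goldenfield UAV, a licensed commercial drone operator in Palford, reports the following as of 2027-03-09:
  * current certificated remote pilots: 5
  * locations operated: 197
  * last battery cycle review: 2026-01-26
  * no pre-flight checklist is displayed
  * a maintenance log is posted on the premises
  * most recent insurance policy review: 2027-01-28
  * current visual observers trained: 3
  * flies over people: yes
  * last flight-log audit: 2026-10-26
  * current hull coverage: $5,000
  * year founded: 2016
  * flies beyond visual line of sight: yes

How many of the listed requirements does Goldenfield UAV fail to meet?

5

1. maintenance log present → met
2. flight-log audit 134 days ago vs limit 120 → not met
3. battery cycle review 407 days ago vs limit 730 → met
4. insurance policy review 40 days ago vs limit 45 → met
5. condition 'flies over people' holds; pre-flight checklist absent → not met
6. visual observers trained 3 < 4 → not met
7. condition 'flies beyond visual line of sight' holds; hull coverage $5,000 < $15,000 → not met
8. certificated remote pilots 5 < 6 → not met
Not met: 5 of 8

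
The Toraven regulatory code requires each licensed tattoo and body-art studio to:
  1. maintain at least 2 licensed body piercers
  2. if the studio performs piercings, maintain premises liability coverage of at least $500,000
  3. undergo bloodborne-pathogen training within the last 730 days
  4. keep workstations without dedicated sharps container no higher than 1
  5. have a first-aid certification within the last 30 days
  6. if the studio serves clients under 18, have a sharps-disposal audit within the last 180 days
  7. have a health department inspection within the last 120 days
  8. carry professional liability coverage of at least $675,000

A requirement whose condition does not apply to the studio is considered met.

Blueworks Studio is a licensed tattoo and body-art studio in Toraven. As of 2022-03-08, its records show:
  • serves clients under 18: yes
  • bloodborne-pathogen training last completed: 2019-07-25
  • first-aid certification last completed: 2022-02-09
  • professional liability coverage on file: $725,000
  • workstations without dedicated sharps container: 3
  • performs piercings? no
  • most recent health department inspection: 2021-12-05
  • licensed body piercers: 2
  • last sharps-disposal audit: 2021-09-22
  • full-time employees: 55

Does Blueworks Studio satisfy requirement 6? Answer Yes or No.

Yes

6. condition 'serves clients under 18' holds; sharps-disposal audit 167 days ago vs limit 180 → met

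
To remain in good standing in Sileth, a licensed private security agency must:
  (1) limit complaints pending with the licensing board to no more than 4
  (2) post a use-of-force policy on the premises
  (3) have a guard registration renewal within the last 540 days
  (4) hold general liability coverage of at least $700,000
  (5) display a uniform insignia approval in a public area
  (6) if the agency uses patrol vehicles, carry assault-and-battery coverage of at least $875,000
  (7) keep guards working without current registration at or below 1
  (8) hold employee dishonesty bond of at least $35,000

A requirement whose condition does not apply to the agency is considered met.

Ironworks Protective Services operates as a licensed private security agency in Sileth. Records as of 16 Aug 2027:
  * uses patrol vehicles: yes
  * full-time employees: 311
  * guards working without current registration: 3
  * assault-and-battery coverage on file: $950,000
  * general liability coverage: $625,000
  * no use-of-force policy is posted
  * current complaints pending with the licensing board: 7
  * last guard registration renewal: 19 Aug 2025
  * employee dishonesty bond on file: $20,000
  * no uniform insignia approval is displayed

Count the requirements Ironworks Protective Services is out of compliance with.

1. complaints pending with the licensing board 7 > 4 → not met
2. use-of-force policy absent → not met
3. guard registration renewal 727 days ago vs limit 540 → not met
4. general liability coverage $625,000 < $700,000 → not met
5. uniform insignia approval absent → not met
6. condition 'uses patrol vehicles' holds; assault-and-battery coverage $950,000 ≥ $875,000 → met
7. guards working without current registration 3 > 1 → not met
8. employee dishonesty bond $20,000 < $35,000 → not met
Not met: 7 of 8

7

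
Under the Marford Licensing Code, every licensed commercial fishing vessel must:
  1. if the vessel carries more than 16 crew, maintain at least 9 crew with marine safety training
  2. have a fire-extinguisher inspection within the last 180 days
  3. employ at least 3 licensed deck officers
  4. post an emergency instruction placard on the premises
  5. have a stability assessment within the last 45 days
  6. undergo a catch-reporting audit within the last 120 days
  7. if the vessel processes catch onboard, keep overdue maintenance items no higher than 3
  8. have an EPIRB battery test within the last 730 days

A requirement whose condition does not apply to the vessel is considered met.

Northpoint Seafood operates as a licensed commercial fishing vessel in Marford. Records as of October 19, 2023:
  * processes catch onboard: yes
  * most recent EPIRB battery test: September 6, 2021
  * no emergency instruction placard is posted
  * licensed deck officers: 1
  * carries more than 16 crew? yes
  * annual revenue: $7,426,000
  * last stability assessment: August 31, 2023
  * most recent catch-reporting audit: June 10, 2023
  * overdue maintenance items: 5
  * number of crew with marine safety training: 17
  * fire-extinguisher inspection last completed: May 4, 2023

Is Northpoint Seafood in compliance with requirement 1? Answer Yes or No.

Yes

1. condition 'carries more than 16 crew' holds; crew with marine safety training 17 ≥ 9 → met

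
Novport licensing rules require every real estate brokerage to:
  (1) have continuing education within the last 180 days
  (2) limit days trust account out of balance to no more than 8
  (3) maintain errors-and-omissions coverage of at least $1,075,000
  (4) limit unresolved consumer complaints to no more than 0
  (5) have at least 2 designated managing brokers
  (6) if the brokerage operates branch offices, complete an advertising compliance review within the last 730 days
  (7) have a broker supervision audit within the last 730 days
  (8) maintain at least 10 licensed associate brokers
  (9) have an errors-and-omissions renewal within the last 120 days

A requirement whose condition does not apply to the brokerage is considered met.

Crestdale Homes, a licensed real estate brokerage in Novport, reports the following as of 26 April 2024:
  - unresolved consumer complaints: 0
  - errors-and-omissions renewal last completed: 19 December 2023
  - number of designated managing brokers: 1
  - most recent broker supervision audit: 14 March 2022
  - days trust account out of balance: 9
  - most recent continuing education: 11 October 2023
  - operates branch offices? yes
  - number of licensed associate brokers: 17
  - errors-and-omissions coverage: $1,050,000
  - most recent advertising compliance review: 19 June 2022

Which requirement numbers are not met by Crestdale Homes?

1. continuing education 198 days ago vs limit 180 → not met
2. days trust account out of balance 9 > 8 → not met
3. errors-and-omissions coverage $1,050,000 < $1,075,000 → not met
4. unresolved consumer complaints 0 ≤ 0 → met
5. designated managing brokers 1 < 2 → not met
6. condition 'operates branch offices' holds; advertising compliance review 677 days ago vs limit 730 → met
7. broker supervision audit 774 days ago vs limit 730 → not met
8. licensed associate brokers 17 ≥ 10 → met
9. errors-and-omissions renewal 129 days ago vs limit 120 → not met
Not met: 1, 2, 3, 5, 7, 9

1, 2, 3, 5, 7, 9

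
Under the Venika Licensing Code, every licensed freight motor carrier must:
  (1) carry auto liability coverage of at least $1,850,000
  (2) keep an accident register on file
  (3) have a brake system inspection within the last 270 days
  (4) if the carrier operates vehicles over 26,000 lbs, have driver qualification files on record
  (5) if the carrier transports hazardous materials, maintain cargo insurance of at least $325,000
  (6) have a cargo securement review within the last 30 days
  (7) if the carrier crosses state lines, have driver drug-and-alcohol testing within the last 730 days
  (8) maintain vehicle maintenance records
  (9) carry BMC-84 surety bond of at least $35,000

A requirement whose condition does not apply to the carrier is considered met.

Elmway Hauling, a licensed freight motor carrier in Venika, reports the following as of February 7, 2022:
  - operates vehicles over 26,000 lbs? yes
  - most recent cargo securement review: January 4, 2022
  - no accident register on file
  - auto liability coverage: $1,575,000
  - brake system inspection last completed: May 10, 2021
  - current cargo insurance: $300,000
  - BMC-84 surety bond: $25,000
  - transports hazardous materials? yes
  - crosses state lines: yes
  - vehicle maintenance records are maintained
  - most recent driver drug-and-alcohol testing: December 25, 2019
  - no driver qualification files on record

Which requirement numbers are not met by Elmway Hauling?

1, 2, 3, 4, 5, 6, 7, 9

1. auto liability coverage $1,575,000 < $1,850,000 → not met
2. accident register absent → not met
3. brake system inspection 273 days ago vs limit 270 → not met
4. condition 'operates vehicles over 26,000 lbs' holds; driver qualification files absent → not met
5. condition 'transports hazardous materials' holds; cargo insurance $300,000 < $325,000 → not met
6. cargo securement review 34 days ago vs limit 30 → not met
7. condition 'crosses state lines' holds; driver drug-and-alcohol testing 775 days ago vs limit 730 → not met
8. vehicle maintenance records present → met
9. BMC-84 surety bond $25,000 < $35,000 → not met
Not met: 1, 2, 3, 4, 5, 6, 7, 9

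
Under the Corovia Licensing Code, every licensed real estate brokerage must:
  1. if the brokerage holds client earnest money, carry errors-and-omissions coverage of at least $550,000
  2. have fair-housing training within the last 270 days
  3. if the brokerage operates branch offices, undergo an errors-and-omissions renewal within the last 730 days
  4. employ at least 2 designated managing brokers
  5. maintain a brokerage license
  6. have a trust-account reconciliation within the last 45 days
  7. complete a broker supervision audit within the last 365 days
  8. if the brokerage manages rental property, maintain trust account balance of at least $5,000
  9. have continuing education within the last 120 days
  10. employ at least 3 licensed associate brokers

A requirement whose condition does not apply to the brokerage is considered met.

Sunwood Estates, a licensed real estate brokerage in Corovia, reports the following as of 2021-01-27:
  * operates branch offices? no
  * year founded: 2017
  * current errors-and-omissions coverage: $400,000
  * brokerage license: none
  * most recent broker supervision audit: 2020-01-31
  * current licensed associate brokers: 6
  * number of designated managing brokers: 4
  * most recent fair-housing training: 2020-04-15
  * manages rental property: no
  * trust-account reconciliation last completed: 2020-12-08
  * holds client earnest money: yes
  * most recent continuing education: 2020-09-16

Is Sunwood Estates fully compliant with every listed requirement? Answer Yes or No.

No

1. condition 'holds client earnest money' holds; errors-and-omissions coverage $400,000 < $550,000 → not met
2. fair-housing training 287 days ago vs limit 270 → not met
3. condition 'operates branch offices' does not hold → requirement n/a → met
4. designated managing brokers 4 ≥ 2 → met
5. brokerage license absent → not met
6. trust-account reconciliation 50 days ago vs limit 45 → not met
7. broker supervision audit 362 days ago vs limit 365 → met
8. condition 'manages rental property' does not hold → requirement n/a → met
9. continuing education 133 days ago vs limit 120 → not met
10. licensed associate brokers 6 ≥ 3 → met
Not met: 1, 2, 5, 6, 9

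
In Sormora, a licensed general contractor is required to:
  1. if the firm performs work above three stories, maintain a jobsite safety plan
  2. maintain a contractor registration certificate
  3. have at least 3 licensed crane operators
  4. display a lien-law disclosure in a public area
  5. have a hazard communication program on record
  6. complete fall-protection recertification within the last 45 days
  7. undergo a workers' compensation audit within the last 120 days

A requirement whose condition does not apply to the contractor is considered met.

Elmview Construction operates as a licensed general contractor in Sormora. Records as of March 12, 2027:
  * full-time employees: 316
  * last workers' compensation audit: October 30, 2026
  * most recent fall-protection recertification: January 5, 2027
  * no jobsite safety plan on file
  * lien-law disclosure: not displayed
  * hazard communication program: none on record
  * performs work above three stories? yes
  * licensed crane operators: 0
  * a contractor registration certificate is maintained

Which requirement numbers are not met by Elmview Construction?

1. condition 'performs work above three stories' holds; jobsite safety plan absent → not met
2. contractor registration certificate present → met
3. licensed crane operators 0 < 3 → not met
4. lien-law disclosure absent → not met
5. hazard communication program absent → not met
6. fall-protection recertification 66 days ago vs limit 45 → not met
7. workers' compensation audit 133 days ago vs limit 120 → not met
Not met: 1, 3, 4, 5, 6, 7

1, 3, 4, 5, 6, 7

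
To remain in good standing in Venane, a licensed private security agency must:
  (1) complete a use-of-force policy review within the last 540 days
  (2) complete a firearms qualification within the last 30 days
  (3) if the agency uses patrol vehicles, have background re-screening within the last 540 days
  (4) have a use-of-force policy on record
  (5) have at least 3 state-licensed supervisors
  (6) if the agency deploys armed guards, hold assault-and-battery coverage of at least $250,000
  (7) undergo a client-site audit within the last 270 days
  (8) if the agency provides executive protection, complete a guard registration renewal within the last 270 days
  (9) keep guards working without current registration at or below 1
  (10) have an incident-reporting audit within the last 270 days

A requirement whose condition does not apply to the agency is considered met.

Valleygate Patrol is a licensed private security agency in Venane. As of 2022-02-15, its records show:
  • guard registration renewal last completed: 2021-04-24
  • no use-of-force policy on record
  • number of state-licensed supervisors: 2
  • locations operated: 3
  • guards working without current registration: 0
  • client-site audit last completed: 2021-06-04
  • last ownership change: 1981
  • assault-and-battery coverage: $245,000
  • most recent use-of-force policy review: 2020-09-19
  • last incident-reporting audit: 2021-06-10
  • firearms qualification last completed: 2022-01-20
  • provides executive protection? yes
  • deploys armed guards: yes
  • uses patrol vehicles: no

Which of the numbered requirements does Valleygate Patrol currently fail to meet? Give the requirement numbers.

4, 5, 6, 8

1. use-of-force policy review 514 days ago vs limit 540 → met
2. firearms qualification 26 days ago vs limit 30 → met
3. condition 'uses patrol vehicles' does not hold → requirement n/a → met
4. use-of-force policy absent → not met
5. state-licensed supervisors 2 < 3 → not met
6. condition 'deploys armed guards' holds; assault-and-battery coverage $245,000 < $250,000 → not met
7. client-site audit 256 days ago vs limit 270 → met
8. condition 'provides executive protection' holds; guard registration renewal 297 days ago vs limit 270 → not met
9. guards working without current registration 0 ≤ 1 → met
10. incident-reporting audit 250 days ago vs limit 270 → met
Not met: 4, 5, 6, 8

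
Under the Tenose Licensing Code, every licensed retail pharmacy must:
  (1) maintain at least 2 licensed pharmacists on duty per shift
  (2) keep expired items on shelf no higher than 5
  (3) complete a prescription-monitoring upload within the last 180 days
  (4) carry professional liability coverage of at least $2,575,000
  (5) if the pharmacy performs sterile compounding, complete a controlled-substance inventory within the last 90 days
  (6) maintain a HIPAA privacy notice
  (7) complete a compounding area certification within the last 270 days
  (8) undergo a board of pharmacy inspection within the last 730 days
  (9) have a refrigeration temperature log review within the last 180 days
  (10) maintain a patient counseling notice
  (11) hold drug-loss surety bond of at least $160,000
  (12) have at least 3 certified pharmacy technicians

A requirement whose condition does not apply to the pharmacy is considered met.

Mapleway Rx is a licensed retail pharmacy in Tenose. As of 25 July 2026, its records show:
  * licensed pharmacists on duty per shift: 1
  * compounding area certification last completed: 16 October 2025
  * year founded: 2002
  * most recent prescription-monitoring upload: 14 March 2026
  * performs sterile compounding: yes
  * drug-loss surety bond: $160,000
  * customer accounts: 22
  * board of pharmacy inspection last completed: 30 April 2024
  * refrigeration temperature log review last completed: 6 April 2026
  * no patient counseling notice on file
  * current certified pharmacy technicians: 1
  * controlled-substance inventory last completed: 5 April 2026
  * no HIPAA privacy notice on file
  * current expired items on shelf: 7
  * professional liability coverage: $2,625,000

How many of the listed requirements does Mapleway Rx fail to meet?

8

1. licensed pharmacists on duty per shift 1 < 2 → not met
2. expired items on shelf 7 > 5 → not met
3. prescription-monitoring upload 133 days ago vs limit 180 → met
4. professional liability coverage $2,625,000 ≥ $2,575,000 → met
5. condition 'performs sterile compounding' holds; controlled-substance inventory 111 days ago vs limit 90 → not met
6. HIPAA privacy notice absent → not met
7. compounding area certification 282 days ago vs limit 270 → not met
8. board of pharmacy inspection 816 days ago vs limit 730 → not met
9. refrigeration temperature log review 110 days ago vs limit 180 → met
10. patient counseling notice absent → not met
11. drug-loss surety bond $160,000 ≥ $160,000 → met
12. certified pharmacy technicians 1 < 3 → not met
Not met: 8 of 12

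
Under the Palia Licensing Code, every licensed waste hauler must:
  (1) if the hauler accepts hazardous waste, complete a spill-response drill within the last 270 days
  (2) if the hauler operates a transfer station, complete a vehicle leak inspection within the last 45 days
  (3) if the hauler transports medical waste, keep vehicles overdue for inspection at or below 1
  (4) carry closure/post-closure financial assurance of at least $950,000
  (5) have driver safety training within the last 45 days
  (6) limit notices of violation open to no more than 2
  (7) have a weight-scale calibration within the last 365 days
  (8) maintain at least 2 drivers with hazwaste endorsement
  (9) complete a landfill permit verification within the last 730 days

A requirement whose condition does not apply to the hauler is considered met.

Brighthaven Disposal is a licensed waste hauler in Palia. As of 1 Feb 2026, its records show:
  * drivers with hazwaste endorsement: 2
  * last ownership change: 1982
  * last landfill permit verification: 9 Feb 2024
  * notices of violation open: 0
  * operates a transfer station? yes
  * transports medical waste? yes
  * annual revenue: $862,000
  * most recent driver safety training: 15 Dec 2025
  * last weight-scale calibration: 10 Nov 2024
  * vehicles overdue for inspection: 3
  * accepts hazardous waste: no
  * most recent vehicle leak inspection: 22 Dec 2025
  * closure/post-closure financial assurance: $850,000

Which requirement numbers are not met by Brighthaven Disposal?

3, 4, 5, 7

1. condition 'accepts hazardous waste' does not hold → requirement n/a → met
2. condition 'operates a transfer station' holds; vehicle leak inspection 41 days ago vs limit 45 → met
3. condition 'transports medical waste' holds; vehicles overdue for inspection 3 > 1 → not met
4. closure/post-closure financial assurance $850,000 < $950,000 → not met
5. driver safety training 48 days ago vs limit 45 → not met
6. notices of violation open 0 ≤ 2 → met
7. weight-scale calibration 448 days ago vs limit 365 → not met
8. drivers with hazwaste endorsement 2 ≥ 2 → met
9. landfill permit verification 723 days ago vs limit 730 → met
Not met: 3, 4, 5, 7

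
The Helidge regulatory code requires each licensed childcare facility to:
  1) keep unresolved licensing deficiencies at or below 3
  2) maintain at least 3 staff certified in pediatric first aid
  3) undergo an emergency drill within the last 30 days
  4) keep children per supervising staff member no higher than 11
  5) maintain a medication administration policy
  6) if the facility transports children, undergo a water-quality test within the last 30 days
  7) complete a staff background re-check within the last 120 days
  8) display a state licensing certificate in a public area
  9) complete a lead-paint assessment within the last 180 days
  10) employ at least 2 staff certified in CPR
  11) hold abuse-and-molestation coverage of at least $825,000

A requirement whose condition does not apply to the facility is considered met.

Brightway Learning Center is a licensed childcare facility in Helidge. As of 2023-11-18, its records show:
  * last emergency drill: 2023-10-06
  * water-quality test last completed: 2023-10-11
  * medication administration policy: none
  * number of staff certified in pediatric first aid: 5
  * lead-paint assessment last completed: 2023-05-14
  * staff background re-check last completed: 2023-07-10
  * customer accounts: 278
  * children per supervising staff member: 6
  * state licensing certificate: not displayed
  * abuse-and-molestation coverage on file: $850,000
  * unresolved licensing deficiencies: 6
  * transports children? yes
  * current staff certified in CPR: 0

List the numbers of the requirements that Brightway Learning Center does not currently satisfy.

1, 3, 5, 6, 7, 8, 9, 10

1. unresolved licensing deficiencies 6 > 3 → not met
2. staff certified in pediatric first aid 5 ≥ 3 → met
3. emergency drill 43 days ago vs limit 30 → not met
4. children per supervising staff member 6 ≤ 11 → met
5. medication administration policy absent → not met
6. condition 'transports children' holds; water-quality test 38 days ago vs limit 30 → not met
7. staff background re-check 131 days ago vs limit 120 → not met
8. state licensing certificate absent → not met
9. lead-paint assessment 188 days ago vs limit 180 → not met
10. staff certified in CPR 0 < 2 → not met
11. abuse-and-molestation coverage $850,000 ≥ $825,000 → met
Not met: 1, 3, 5, 6, 7, 8, 9, 10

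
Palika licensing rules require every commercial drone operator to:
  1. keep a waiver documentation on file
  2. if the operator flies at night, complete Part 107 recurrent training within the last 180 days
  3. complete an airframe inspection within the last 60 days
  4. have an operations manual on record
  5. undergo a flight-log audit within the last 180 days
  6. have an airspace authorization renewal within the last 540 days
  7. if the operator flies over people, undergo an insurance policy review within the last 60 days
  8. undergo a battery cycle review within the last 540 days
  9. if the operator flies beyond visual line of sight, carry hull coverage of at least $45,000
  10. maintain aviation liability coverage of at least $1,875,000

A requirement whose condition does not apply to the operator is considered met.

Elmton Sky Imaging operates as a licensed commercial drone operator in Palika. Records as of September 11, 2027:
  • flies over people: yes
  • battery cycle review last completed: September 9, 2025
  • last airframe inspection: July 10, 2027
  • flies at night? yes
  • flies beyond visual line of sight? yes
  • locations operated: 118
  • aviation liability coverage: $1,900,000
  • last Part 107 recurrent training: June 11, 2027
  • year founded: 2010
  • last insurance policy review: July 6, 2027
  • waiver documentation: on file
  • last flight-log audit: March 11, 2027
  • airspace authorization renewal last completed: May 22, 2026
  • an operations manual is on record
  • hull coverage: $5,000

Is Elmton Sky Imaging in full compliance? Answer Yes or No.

1. waiver documentation present → met
2. condition 'flies at night' holds; Part 107 recurrent training 92 days ago vs limit 180 → met
3. airframe inspection 63 days ago vs limit 60 → not met
4. operations manual present → met
5. flight-log audit 184 days ago vs limit 180 → not met
6. airspace authorization renewal 477 days ago vs limit 540 → met
7. condition 'flies over people' holds; insurance policy review 67 days ago vs limit 60 → not met
8. battery cycle review 732 days ago vs limit 540 → not met
9. condition 'flies beyond visual line of sight' holds; hull coverage $5,000 < $45,000 → not met
10. aviation liability coverage $1,900,000 ≥ $1,875,000 → met
Not met: 3, 5, 7, 8, 9

No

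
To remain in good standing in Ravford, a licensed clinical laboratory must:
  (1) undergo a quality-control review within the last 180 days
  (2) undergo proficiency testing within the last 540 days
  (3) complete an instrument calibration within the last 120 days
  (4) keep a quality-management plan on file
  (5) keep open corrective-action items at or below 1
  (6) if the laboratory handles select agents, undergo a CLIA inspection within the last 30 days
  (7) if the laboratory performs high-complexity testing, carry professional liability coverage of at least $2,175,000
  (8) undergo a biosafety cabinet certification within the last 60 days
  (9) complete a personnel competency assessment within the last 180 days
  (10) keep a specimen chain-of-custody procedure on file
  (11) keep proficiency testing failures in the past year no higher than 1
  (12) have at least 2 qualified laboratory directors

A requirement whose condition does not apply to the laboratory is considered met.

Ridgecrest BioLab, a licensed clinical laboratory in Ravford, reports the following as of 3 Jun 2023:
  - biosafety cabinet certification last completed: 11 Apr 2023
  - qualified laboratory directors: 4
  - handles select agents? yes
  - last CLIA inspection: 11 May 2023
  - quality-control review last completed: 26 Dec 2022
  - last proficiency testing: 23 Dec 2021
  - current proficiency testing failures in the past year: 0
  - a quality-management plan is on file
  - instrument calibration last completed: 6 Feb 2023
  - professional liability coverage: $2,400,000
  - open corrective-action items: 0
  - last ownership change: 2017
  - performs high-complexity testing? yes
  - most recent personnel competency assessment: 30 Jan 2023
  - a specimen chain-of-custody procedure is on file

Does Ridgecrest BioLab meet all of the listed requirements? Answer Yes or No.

1. quality-control review 159 days ago vs limit 180 → met
2. proficiency testing 527 days ago vs limit 540 → met
3. instrument calibration 117 days ago vs limit 120 → met
4. quality-management plan present → met
5. open corrective-action items 0 ≤ 1 → met
6. condition 'handles select agents' holds; CLIA inspection 23 days ago vs limit 30 → met
7. condition 'performs high-complexity testing' holds; professional liability coverage $2,400,000 ≥ $2,175,000 → met
8. biosafety cabinet certification 53 days ago vs limit 60 → met
9. personnel competency assessment 124 days ago vs limit 180 → met
10. specimen chain-of-custody procedure present → met
11. proficiency testing failures in the past year 0 ≤ 1 → met
12. qualified laboratory directors 4 ≥ 2 → met
All met.

Yes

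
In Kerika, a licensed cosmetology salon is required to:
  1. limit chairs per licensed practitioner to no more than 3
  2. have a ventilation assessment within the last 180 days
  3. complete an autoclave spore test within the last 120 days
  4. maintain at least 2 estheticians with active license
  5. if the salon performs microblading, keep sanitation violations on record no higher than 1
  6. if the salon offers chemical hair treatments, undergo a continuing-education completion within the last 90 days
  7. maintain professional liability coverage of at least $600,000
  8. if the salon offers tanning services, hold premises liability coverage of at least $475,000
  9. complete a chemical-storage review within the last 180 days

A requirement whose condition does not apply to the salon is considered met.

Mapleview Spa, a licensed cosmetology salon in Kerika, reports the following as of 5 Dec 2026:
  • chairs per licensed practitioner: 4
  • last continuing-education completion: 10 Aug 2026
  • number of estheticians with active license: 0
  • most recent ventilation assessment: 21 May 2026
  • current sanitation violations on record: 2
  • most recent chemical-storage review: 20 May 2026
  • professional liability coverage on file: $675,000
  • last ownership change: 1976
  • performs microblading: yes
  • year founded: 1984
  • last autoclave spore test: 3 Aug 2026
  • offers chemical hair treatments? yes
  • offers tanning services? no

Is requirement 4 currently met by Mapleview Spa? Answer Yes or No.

4. estheticians with active license 0 < 2 → not met

No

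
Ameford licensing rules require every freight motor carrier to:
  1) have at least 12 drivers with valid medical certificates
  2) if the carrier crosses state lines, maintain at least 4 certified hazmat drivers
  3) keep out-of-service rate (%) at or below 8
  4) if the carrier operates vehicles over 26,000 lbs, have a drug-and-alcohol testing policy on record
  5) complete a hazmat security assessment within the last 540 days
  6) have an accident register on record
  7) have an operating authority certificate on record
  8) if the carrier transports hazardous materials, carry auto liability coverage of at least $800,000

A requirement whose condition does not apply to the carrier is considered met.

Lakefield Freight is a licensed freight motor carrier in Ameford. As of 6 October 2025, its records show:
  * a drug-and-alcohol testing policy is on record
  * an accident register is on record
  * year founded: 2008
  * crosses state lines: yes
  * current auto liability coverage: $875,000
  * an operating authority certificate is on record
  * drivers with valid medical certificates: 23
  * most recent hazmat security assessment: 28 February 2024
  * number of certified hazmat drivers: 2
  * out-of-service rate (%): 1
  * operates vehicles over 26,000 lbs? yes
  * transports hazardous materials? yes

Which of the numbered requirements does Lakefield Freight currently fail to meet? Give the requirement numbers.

2, 5

1. drivers with valid medical certificates 23 ≥ 12 → met
2. condition 'crosses state lines' holds; certified hazmat drivers 2 < 4 → not met
3. out-of-service rate (%) 1 ≤ 8 → met
4. condition 'operates vehicles over 26,000 lbs' holds; drug-and-alcohol testing policy present → met
5. hazmat security assessment 586 days ago vs limit 540 → not met
6. accident register present → met
7. operating authority certificate present → met
8. condition 'transports hazardous materials' holds; auto liability coverage $875,000 ≥ $800,000 → met
Not met: 2, 5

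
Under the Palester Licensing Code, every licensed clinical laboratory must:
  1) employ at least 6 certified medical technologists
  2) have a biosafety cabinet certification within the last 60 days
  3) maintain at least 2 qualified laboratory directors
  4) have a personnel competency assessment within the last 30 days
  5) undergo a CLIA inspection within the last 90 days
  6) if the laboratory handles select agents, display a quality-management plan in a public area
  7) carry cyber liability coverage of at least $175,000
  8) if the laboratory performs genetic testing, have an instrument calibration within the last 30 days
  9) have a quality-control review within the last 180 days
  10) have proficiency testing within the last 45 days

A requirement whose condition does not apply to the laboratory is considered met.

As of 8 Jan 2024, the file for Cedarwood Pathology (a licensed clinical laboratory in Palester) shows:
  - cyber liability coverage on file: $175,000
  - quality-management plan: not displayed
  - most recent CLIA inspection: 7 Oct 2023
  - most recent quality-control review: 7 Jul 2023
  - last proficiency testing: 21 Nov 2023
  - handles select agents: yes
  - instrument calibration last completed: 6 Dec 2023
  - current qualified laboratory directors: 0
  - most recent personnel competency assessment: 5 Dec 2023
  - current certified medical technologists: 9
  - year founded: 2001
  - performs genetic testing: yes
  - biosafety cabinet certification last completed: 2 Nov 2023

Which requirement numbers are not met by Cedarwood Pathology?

1. certified medical technologists 9 ≥ 6 → met
2. biosafety cabinet certification 67 days ago vs limit 60 → not met
3. qualified laboratory directors 0 < 2 → not met
4. personnel competency assessment 34 days ago vs limit 30 → not met
5. CLIA inspection 93 days ago vs limit 90 → not met
6. condition 'handles select agents' holds; quality-management plan absent → not met
7. cyber liability coverage $175,000 ≥ $175,000 → met
8. condition 'performs genetic testing' holds; instrument calibration 33 days ago vs limit 30 → not met
9. quality-control review 185 days ago vs limit 180 → not met
10. proficiency testing 48 days ago vs limit 45 → not met
Not met: 2, 3, 4, 5, 6, 8, 9, 10

2, 3, 4, 5, 6, 8, 9, 10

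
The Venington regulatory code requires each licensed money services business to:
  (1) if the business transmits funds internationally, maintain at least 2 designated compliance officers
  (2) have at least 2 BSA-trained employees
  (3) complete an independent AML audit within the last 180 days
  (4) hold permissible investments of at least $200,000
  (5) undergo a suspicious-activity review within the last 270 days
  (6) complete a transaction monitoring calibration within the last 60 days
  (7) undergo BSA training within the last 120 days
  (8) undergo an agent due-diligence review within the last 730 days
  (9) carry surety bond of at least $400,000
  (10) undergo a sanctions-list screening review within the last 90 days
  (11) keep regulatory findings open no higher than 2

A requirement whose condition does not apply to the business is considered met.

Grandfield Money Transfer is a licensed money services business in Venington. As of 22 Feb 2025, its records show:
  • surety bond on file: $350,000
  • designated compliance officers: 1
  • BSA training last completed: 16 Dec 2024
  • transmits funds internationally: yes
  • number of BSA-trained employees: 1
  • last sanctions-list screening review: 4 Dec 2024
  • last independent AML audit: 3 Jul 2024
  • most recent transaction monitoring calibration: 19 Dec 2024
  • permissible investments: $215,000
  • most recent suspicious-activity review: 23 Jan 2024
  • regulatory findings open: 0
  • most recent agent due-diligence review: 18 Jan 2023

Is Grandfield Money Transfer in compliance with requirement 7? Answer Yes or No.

Yes

7. BSA training 68 days ago vs limit 120 → met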